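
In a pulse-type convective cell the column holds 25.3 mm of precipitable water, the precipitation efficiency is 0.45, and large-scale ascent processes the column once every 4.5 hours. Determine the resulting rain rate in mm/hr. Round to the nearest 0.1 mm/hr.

R ≈ 2.5 mm/hr

Each overturning extracts ε × PW = 0.45 × 25.3 = 11.385 mm.
Rate = ε·PW / τ = 11.385 / 4.5 h = 2.5 mm/hr.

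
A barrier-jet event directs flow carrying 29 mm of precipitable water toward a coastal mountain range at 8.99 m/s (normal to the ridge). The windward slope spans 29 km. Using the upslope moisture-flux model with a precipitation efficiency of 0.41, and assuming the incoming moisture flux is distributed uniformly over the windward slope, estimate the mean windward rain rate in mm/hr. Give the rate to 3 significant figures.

R ≈ 13.3 mm/hr

Incoming column moisture flux per unit ridge length: F = V × PW = 8.99 × 29 = 260.71 mm·m/s.
Spread over the 29 km slope with efficiency ε = 0.41: R = ε·F/W = 0.41 × 260.71 / 29000 m = 3.686e-03 mm/s.
R = 3.686e-03 × 3600 = 13.3 mm/hr.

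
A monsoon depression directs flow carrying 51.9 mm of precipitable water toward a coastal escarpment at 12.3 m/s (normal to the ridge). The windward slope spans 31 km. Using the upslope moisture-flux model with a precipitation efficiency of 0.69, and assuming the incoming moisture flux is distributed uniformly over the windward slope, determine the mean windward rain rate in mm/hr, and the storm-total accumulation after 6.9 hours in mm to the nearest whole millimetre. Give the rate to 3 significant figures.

R ≈ 51.2 mm/hr; total ≈ 353 mm

Incoming column moisture flux per unit ridge length: F = V × PW = 12.3 × 51.9 = 638.37 mm·m/s.
Spread over the 31 km slope with efficiency ε = 0.69: R = ε·F/W = 0.69 × 638.37 / 31000 m = 1.421e-02 mm/s.
R = 1.421e-02 × 3600 = 51.2 mm/hr.
Over 6.9 h: total = 51.2 × 6.9 = 353.28 ≈ 353 mm.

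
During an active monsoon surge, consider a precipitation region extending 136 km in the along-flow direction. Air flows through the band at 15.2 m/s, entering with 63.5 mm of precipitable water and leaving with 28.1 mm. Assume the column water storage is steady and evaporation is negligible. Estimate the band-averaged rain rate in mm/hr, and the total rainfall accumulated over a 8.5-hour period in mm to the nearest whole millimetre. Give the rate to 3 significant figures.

R ≈ 14.2 mm/hr; total ≈ 121 mm

Column moisture flux per unit crosswind length is F = V × PW.
Inflow: F_in = 15.2 × 63.5 = 965.2 mm·m/s
Outflow: F_out = 15.2 × 28.1 = 427.12 mm·m/s
Steady-state rate R = (F_in − F_out)/L = (965.2 − 427.12) / 136000 m = 3.956e-03 mm/s.
R = 3.956e-03 × 3600 = 14.2 mm/hr.
Over 8.5 h: total = 14.2 × 8.5 = 120.7 ≈ 121 mm.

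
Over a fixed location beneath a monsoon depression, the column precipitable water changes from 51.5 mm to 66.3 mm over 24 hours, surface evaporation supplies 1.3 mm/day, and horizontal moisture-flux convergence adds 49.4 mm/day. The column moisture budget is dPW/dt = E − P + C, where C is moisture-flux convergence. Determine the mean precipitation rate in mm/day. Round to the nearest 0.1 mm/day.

P ≈ 35.9 mm/day

dPW/dt = (66.3 − 51.5) mm / (24/24 day) = +14.800 mm/day.
P = E + C − dPW/dt = 1.3 + (49.4) − (+14.800) = 35.9 mm/day.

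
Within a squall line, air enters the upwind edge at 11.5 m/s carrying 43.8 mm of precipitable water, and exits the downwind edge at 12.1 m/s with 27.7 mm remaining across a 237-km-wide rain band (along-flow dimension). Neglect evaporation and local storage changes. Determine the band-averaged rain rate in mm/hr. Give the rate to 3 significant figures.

Column moisture flux per unit crosswind length is F = V × PW.
Inflow: F_in = 11.5 × 43.8 = 503.7 mm·m/s
Outflow: F_out = 12.1 × 27.7 = 335.17 mm·m/s
Steady-state rate R = (F_in − F_out)/L = (503.7 − 335.17) / 237000 m = 7.111e-04 mm/s.
R = 7.111e-04 × 3600 = 2.56 mm/hr.

R ≈ 2.56 mm/hr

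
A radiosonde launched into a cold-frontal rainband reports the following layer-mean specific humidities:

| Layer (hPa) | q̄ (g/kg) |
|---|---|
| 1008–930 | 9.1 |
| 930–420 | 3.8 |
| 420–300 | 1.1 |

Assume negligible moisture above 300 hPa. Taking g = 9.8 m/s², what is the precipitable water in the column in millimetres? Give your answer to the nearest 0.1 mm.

PW ≈ 28.4 mm

Precipitable water is the column-integrated vapour mass per unit area: PW = (1/g) Σ q̄ Δp, with q in kg/kg and Δp in Pa (1 kg/m² of water = 1 mm).
Layer 1008–930 hPa: Δp = 78 hPa = 7800 Pa, q̄ = 0.0091 kg/kg → 0.0091 × 7800 / 9.8 = 7.24 mm
Layer 930–420 hPa: Δp = 510 hPa = 51000 Pa, q̄ = 0.0038 kg/kg → 0.0038 × 51000 / 9.8 = 19.78 mm
Layer 420–300 hPa: Δp = 120 hPa = 12000 Pa, q̄ = 0.0011 kg/kg → 0.0011 × 12000 / 9.8 = 1.35 mm
PW = 7.24 + 19.78 + 1.35 = 28.37 ≈ 28.4 mm.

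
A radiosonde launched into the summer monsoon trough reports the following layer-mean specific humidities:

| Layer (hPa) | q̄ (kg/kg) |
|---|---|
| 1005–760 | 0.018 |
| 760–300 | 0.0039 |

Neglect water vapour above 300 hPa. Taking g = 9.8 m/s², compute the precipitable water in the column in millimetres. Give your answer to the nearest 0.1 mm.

PW ≈ 63.3 mm

Precipitable water is the column-integrated vapour mass per unit area: PW = (1/g) Σ q̄ Δp, with q in kg/kg and Δp in Pa (1 kg/m² of water = 1 mm).
Layer 1005–760 hPa: Δp = 245 hPa = 24500 Pa, q̄ = 0.018 kg/kg → 0.018 × 24500 / 9.8 = 45.00 mm
Layer 760–300 hPa: Δp = 460 hPa = 46000 Pa, q̄ = 0.0039 kg/kg → 0.0039 × 46000 / 9.8 = 18.31 mm
PW = 45.00 + 18.31 = 63.31 ≈ 63.3 mm.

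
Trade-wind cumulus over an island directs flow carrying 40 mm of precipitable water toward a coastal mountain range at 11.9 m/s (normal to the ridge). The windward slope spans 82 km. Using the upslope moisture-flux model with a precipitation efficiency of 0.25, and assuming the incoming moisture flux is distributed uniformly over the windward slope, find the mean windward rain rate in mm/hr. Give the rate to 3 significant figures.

Incoming column moisture flux per unit ridge length: F = V × PW = 11.9 × 40 = 476 mm·m/s.
Spread over the 82 km slope with efficiency ε = 0.25: R = ε·F/W = 0.25 × 476 / 82000 m = 1.451e-03 mm/s.
R = 1.451e-03 × 3600 = 5.22 mm/hr.

R ≈ 5.22 mm/hr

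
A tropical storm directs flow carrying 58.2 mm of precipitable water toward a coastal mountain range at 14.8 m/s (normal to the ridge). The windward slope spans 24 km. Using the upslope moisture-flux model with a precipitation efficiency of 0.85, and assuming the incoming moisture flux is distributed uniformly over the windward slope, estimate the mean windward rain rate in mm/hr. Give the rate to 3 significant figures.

R ≈ 110 mm/hr

Incoming column moisture flux per unit ridge length: F = V × PW = 14.8 × 58.2 = 861.36 mm·m/s.
Spread over the 24 km slope with efficiency ε = 0.85: R = ε·F/W = 0.85 × 861.36 / 24000 m = 3.051e-02 mm/s.
R = 3.051e-02 × 3600 = 110 mm/hr.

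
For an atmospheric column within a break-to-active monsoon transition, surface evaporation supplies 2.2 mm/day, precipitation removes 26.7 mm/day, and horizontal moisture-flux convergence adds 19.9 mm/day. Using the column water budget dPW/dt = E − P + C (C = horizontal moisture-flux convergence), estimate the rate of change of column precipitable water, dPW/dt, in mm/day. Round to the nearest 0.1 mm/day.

dPW/dt = E − P + C = 2.2 − 26.7 + (19.9) = -4.6 mm/day.

dPW/dt ≈ -4.6 mm/day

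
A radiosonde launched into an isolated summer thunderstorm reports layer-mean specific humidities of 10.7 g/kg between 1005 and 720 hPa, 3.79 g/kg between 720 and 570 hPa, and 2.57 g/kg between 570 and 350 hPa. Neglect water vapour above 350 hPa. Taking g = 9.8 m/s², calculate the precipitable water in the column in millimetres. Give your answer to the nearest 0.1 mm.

Precipitable water is the column-integrated vapour mass per unit area: PW = (1/g) Σ q̄ Δp, with q in kg/kg and Δp in Pa (1 kg/m² of water = 1 mm).
Layer 1005–720 hPa: Δp = 285 hPa = 28500 Pa, q̄ = 0.0107 kg/kg → 0.0107 × 28500 / 9.8 = 31.12 mm
Layer 720–570 hPa: Δp = 150 hPa = 15000 Pa, q̄ = 0.00379 kg/kg → 0.00379 × 15000 / 9.8 = 5.80 mm
Layer 570–350 hPa: Δp = 220 hPa = 22000 Pa, q̄ = 0.00257 kg/kg → 0.00257 × 22000 / 9.8 = 5.77 mm
PW = 31.12 + 5.80 + 5.77 = 42.69 ≈ 42.7 mm.

PW ≈ 42.7 mm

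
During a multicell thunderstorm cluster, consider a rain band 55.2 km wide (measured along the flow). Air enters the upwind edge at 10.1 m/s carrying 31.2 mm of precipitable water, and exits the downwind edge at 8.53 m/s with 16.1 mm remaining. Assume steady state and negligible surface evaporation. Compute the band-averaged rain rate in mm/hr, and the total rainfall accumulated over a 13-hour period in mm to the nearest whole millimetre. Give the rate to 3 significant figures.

R ≈ 11.6 mm/hr; total ≈ 151 mm

Column moisture flux per unit crosswind length is F = V × PW.
Inflow: F_in = 10.1 × 31.2 = 315.12 mm·m/s
Outflow: F_out = 8.53 × 16.1 = 137.333 mm·m/s
Steady-state rate R = (F_in − F_out)/L = (315.12 − 137.333) / 55200 m = 3.221e-03 mm/s.
R = 3.221e-03 × 3600 = 11.6 mm/hr.
Over 13 h: total = 11.6 × 13 = 150.8 ≈ 151 mm.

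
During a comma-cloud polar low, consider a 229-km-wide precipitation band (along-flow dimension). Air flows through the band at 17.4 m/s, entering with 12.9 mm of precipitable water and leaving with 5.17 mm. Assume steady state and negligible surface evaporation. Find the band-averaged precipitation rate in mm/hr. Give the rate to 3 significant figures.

Column moisture flux per unit crosswind length is F = V × PW.
Inflow: F_in = 17.4 × 12.9 = 224.46 mm·m/s
Outflow: F_out = 17.4 × 5.17 = 89.958 mm·m/s
Steady-state rate R = (F_in − F_out)/L = (224.46 − 89.958) / 229000 m = 5.873e-04 mm/s.
R = 5.873e-04 × 3600 = 2.11 mm/hr.

R ≈ 2.11 mm/hr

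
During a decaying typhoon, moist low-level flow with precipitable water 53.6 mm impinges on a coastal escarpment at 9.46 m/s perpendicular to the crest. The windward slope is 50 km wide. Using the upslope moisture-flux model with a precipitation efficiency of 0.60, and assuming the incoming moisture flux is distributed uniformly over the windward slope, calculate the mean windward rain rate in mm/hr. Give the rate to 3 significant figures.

R ≈ 21.9 mm/hr

Incoming column moisture flux per unit ridge length: F = V × PW = 9.46 × 53.6 = 507.056 mm·m/s.
Spread over the 50 km slope with efficiency ε = 0.60: R = ε·F/W = 0.60 × 507.056 / 50000 m = 6.085e-03 mm/s.
R = 6.085e-03 × 3600 = 21.9 mm/hr.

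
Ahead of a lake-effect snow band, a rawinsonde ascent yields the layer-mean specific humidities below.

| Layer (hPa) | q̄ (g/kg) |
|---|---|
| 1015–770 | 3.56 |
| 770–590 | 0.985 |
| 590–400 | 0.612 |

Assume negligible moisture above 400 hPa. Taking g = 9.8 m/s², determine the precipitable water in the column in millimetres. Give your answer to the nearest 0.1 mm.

Precipitable water is the column-integrated vapour mass per unit area: PW = (1/g) Σ q̄ Δp, with q in kg/kg and Δp in Pa (1 kg/m² of water = 1 mm).
Layer 1015–770 hPa: Δp = 245 hPa = 24500 Pa, q̄ = 0.00356 kg/kg → 0.00356 × 24500 / 9.8 = 8.90 mm
Layer 770–590 hPa: Δp = 180 hPa = 18000 Pa, q̄ = 0.000985 kg/kg → 0.000985 × 18000 / 9.8 = 1.81 mm
Layer 590–400 hPa: Δp = 190 hPa = 19000 Pa, q̄ = 0.000612 kg/kg → 0.000612 × 19000 / 9.8 = 1.19 mm
PW = 8.90 + 1.81 + 1.19 = 11.90 ≈ 11.9 mm.

PW ≈ 11.9 mm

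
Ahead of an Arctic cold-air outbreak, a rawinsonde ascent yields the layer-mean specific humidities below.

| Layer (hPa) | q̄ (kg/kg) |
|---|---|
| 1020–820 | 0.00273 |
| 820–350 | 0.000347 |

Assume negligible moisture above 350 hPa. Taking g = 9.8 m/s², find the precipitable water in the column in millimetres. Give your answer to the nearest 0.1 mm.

Precipitable water is the column-integrated vapour mass per unit area: PW = (1/g) Σ q̄ Δp, with q in kg/kg and Δp in Pa (1 kg/m² of water = 1 mm).
Layer 1020–820 hPa: Δp = 200 hPa = 20000 Pa, q̄ = 0.00273 kg/kg → 0.00273 × 20000 / 9.8 = 5.57 mm
Layer 820–350 hPa: Δp = 470 hPa = 47000 Pa, q̄ = 0.000347 kg/kg → 0.000347 × 47000 / 9.8 = 1.66 mm
PW = 5.57 + 1.66 = 7.23 ≈ 7.2 mm.

PW ≈ 7.2 mm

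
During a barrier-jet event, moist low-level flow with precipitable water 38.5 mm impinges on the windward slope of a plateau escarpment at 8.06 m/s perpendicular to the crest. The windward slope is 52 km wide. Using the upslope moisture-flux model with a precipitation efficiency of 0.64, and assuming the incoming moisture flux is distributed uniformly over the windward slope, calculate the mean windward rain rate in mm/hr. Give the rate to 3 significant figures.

R ≈ 13.7 mm/hr

Incoming column moisture flux per unit ridge length: F = V × PW = 8.06 × 38.5 = 310.31 mm·m/s.
Spread over the 52 km slope with efficiency ε = 0.64: R = ε·F/W = 0.64 × 310.31 / 52000 m = 3.819e-03 mm/s.
R = 3.819e-03 × 3600 = 13.7 mm/hr.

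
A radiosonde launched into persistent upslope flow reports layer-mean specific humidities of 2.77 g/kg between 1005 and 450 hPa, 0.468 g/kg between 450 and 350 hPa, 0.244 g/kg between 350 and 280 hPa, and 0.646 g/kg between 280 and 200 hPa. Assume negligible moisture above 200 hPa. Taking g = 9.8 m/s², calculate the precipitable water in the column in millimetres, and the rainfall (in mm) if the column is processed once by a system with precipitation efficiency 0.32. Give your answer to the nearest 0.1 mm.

PW ≈ 16.9 mm; rainfall ≈ 5.4 mm

Precipitable water is the column-integrated vapour mass per unit area: PW = (1/g) Σ q̄ Δp, with q in kg/kg and Δp in Pa (1 kg/m² of water = 1 mm).
Layer 1005–450 hPa: Δp = 555 hPa = 55500 Pa, q̄ = 0.00277 kg/kg → 0.00277 × 55500 / 9.8 = 15.69 mm
Layer 450–350 hPa: Δp = 100 hPa = 10000 Pa, q̄ = 0.000468 kg/kg → 0.000468 × 10000 / 9.8 = 0.48 mm
Layer 350–280 hPa: Δp = 70 hPa = 7000 Pa, q̄ = 0.000244 kg/kg → 0.000244 × 7000 / 9.8 = 0.17 mm
Layer 280–200 hPa: Δp = 80 hPa = 8000 Pa, q̄ = 0.000646 kg/kg → 0.000646 × 8000 / 9.8 = 0.53 mm
PW = 15.69 + 0.48 + 0.17 + 0.53 = 16.87 ≈ 16.9 mm.
Rainfall = ε × PW = 0.32 × 16.9 = 5.4 mm.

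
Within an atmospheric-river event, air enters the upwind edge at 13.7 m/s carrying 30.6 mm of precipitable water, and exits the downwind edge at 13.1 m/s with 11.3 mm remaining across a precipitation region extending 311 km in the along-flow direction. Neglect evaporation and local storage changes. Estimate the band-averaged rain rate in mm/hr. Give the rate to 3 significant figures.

R ≈ 3.14 mm/hr

Column moisture flux per unit crosswind length is F = V × PW.
Inflow: F_in = 13.7 × 30.6 = 419.22 mm·m/s
Outflow: F_out = 13.1 × 11.3 = 148.03 mm·m/s
Steady-state rate R = (F_in − F_out)/L = (419.22 − 148.03) / 311000 m = 8.720e-04 mm/s.
R = 8.720e-04 × 3600 = 3.14 mm/hr.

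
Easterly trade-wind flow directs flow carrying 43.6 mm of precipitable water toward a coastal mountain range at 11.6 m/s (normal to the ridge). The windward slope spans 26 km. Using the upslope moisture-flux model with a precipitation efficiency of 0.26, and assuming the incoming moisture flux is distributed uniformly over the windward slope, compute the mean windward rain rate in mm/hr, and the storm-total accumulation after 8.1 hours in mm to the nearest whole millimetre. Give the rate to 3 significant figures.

Incoming column moisture flux per unit ridge length: F = V × PW = 11.6 × 43.6 = 505.76 mm·m/s.
Spread over the 26 km slope with efficiency ε = 0.26: R = ε·F/W = 0.26 × 505.76 / 26000 m = 5.058e-03 mm/s.
R = 5.058e-03 × 3600 = 18.2 mm/hr.
Over 8.1 h: total = 18.2 × 8.1 = 147.42 ≈ 147 mm.

R ≈ 18.2 mm/hr; total ≈ 147 mm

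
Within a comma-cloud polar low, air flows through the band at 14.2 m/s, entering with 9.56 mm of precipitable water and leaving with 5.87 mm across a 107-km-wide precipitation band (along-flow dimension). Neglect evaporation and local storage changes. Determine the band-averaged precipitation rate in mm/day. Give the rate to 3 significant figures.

Column moisture flux per unit crosswind length is F = V × PW.
Inflow: F_in = 14.2 × 9.56 = 135.752 mm·m/s
Outflow: F_out = 14.2 × 5.87 = 83.354 mm·m/s
Steady-state rate R = (F_in − F_out)/L = (135.752 − 83.354) / 107000 m = 4.897e-04 mm/s.
R = 4.897e-04 × 3600 × 24 = 42.3 mm/day.

R ≈ 42.3 mm/day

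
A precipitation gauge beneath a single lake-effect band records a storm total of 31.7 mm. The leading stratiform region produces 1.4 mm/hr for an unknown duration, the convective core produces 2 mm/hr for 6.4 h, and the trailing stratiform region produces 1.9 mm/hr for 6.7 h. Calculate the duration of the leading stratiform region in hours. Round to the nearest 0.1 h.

duration ≈ 4.4 h

Known phases: 2 × 6.4 + 1.9 × 6.7 = 12.8 + 12.73 = 25.53 mm.
Remaining depth = 31.7 − 25.53 = 6.17 mm.
Duration = 6.17 / 1.4 = 4.4 h.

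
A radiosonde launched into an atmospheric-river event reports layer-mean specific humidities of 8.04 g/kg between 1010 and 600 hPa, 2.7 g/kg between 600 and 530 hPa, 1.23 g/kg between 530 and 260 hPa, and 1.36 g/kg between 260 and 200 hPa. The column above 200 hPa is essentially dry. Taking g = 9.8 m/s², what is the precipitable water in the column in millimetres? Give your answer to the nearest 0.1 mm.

PW ≈ 39.8 mm

Precipitable water is the column-integrated vapour mass per unit area: PW = (1/g) Σ q̄ Δp, with q in kg/kg and Δp in Pa (1 kg/m² of water = 1 mm).
Layer 1010–600 hPa: Δp = 410 hPa = 41000 Pa, q̄ = 0.00804 kg/kg → 0.00804 × 41000 / 9.8 = 33.64 mm
Layer 600–530 hPa: Δp = 70 hPa = 7000 Pa, q̄ = 0.0027 kg/kg → 0.0027 × 7000 / 9.8 = 1.93 mm
Layer 530–260 hPa: Δp = 270 hPa = 27000 Pa, q̄ = 0.00123 kg/kg → 0.00123 × 27000 / 9.8 = 3.39 mm
Layer 260–200 hPa: Δp = 60 hPa = 6000 Pa, q̄ = 0.00136 kg/kg → 0.00136 × 6000 / 9.8 = 0.83 mm
PW = 33.64 + 1.93 + 3.39 + 0.83 = 39.79 ≈ 39.8 mm.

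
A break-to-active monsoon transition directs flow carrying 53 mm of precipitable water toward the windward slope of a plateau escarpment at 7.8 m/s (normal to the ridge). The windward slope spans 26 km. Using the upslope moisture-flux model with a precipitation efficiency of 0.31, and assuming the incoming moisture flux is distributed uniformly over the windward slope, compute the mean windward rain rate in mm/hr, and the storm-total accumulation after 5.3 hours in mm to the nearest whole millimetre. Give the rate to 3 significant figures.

R ≈ 17.7 mm/hr; total ≈ 94 mm

Incoming column moisture flux per unit ridge length: F = V × PW = 7.8 × 53 = 413.4 mm·m/s.
Spread over the 26 km slope with efficiency ε = 0.31: R = ε·F/W = 0.31 × 413.4 / 26000 m = 4.929e-03 mm/s.
R = 4.929e-03 × 3600 = 17.7 mm/hr.
Over 5.3 h: total = 17.7 × 5.3 = 93.81 ≈ 94 mm.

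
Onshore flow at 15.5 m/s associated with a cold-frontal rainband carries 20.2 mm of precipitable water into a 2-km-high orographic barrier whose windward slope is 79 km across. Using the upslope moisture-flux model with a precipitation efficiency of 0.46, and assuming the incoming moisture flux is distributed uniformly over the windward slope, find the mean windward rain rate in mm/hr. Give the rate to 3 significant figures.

R ≈ 6.56 mm/hr

Incoming column moisture flux per unit ridge length: F = V × PW = 15.5 × 20.2 = 313.1 mm·m/s.
Spread over the 79 km slope with efficiency ε = 0.46: R = ε·F/W = 0.46 × 313.1 / 79000 m = 1.823e-03 mm/s.
R = 1.823e-03 × 3600 = 6.56 mm/hr.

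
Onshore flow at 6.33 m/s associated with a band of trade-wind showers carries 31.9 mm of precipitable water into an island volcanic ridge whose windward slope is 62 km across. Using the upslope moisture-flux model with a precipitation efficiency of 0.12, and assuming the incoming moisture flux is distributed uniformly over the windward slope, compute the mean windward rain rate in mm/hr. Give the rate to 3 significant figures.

Incoming column moisture flux per unit ridge length: F = V × PW = 6.33 × 31.9 = 201.927 mm·m/s.
Spread over the 62 km slope with efficiency ε = 0.12: R = ε·F/W = 0.12 × 201.927 / 62000 m = 3.908e-04 mm/s.
R = 3.908e-04 × 3600 = 1.41 mm/hr.

R ≈ 1.41 mm/hr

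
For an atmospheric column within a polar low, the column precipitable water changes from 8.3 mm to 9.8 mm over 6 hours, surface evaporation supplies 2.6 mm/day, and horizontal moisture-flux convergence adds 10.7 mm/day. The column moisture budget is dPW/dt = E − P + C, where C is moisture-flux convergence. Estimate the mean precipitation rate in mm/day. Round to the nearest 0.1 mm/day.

P ≈ 7.3 mm/day

dPW/dt = (9.8 − 8.3) mm / (6/24 day) = +6.000 mm/day.
P = E + C − dPW/dt = 2.6 + (10.7) − (+6.000) = 7.3 mm/day.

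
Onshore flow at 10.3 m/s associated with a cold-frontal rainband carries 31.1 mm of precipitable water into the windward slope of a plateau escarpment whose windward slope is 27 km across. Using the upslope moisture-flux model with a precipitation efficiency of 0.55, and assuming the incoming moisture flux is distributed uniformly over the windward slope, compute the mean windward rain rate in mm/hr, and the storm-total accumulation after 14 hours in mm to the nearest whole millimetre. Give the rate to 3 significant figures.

Incoming column moisture flux per unit ridge length: F = V × PW = 10.3 × 31.1 = 320.33 mm·m/s.
Spread over the 27 km slope with efficiency ε = 0.55: R = ε·F/W = 0.55 × 320.33 / 27000 m = 6.525e-03 mm/s.
R = 6.525e-03 × 3600 = 23.5 mm/hr.
Over 14 h: total = 23.5 × 14 = 329 mm.

R ≈ 23.5 mm/hr; total ≈ 329 mm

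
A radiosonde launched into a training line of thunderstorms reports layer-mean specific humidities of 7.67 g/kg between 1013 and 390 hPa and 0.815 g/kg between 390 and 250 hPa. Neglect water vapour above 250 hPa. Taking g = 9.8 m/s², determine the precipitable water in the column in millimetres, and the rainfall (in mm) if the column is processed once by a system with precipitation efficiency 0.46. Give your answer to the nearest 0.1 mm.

PW ≈ 49.9 mm; rainfall ≈ 23.0 mm

Precipitable water is the column-integrated vapour mass per unit area: PW = (1/g) Σ q̄ Δp, with q in kg/kg and Δp in Pa (1 kg/m² of water = 1 mm).
Layer 1013–390 hPa: Δp = 623 hPa = 62300 Pa, q̄ = 0.00767 kg/kg → 0.00767 × 62300 / 9.8 = 48.76 mm
Layer 390–250 hPa: Δp = 140 hPa = 14000 Pa, q̄ = 0.000815 kg/kg → 0.000815 × 14000 / 9.8 = 1.16 mm
PW = 48.76 + 1.16 = 49.92 ≈ 49.9 mm.
Rainfall = ε × PW = 0.46 × 49.9 = 23.0 mm.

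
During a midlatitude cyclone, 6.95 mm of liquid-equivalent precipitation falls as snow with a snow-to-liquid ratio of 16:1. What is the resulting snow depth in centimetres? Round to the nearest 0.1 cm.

Snow depth = liquid × ratio = 6.95 mm × 16 = 111.2 mm = 11.1 cm.

snow depth ≈ 11.1 cm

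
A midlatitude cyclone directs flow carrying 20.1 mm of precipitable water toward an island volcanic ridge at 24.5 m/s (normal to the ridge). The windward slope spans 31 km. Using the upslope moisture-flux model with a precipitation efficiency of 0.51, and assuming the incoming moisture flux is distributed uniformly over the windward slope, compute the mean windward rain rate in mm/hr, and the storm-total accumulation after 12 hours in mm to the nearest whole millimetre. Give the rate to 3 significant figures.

R ≈ 29.2 mm/hr; total ≈ 350 mm

Incoming column moisture flux per unit ridge length: F = V × PW = 24.5 × 20.1 = 492.45 mm·m/s.
Spread over the 31 km slope with efficiency ε = 0.51: R = ε·F/W = 0.51 × 492.45 / 31000 m = 8.102e-03 mm/s.
R = 8.102e-03 × 3600 = 29.2 mm/hr.
Over 12 h: total = 29.2 × 12 = 350.4 ≈ 350 mm.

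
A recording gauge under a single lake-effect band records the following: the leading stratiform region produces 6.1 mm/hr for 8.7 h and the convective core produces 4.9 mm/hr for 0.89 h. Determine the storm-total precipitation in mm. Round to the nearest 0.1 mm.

total ≈ 57.4 mm

Total = Σ Rᵢ Δtᵢ = 6.1 × 8.7 + 4.9 × 0.89
      = 53.07 + 4.361 = 57.4 mm.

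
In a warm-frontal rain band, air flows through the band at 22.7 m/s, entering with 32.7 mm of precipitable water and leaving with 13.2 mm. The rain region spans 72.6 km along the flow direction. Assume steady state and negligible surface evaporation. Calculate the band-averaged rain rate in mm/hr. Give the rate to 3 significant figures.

Column moisture flux per unit crosswind length is F = V × PW.
Inflow: F_in = 22.7 × 32.7 = 742.29 mm·m/s
Outflow: F_out = 22.7 × 13.2 = 299.64 mm·m/s
Steady-state rate R = (F_in − F_out)/L = (742.29 − 299.64) / 72600 m = 6.097e-03 mm/s.
R = 6.097e-03 × 3600 = 21.9 mm/hr.

R ≈ 21.9 mm/hr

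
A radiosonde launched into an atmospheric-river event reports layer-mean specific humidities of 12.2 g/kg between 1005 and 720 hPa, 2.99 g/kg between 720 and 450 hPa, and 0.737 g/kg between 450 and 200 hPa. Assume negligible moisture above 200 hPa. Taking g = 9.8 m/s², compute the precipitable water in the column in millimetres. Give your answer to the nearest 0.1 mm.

PW ≈ 45.6 mm

Precipitable water is the column-integrated vapour mass per unit area: PW = (1/g) Σ q̄ Δp, with q in kg/kg and Δp in Pa (1 kg/m² of water = 1 mm).
Layer 1005–720 hPa: Δp = 285 hPa = 28500 Pa, q̄ = 0.0122 kg/kg → 0.0122 × 28500 / 9.8 = 35.48 mm
Layer 720–450 hPa: Δp = 270 hPa = 27000 Pa, q̄ = 0.00299 kg/kg → 0.00299 × 27000 / 9.8 = 8.24 mm
Layer 450–200 hPa: Δp = 250 hPa = 25000 Pa, q̄ = 0.000737 kg/kg → 0.000737 × 25000 / 9.8 = 1.88 mm
PW = 35.48 + 8.24 + 1.88 = 45.60 ≈ 45.6 mm.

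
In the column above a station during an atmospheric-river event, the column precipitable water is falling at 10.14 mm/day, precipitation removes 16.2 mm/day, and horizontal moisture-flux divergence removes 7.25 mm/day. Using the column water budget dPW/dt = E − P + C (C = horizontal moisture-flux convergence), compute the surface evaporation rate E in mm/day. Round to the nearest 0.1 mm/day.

dPW/dt = -10.14 mm/day.
E = dPW/dt + P − C = (-10.14) + 16.2 − (-7.25) = 13.3 mm/day.

E ≈ 13.3 mm/day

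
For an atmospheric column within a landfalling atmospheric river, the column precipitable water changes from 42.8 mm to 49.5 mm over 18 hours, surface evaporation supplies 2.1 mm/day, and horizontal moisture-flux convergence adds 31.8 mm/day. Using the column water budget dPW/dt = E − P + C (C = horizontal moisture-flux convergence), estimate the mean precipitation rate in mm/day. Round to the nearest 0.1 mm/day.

dPW/dt = (49.5 − 42.8) mm / (18/24 day) = +8.933 mm/day.
P = E + C − dPW/dt = 2.1 + (31.8) − (+8.933) = 25.0 mm/day.

P ≈ 25.0 mm/day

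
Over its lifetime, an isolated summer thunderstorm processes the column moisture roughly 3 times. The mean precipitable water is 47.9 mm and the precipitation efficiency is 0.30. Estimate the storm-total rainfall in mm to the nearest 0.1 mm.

rainfall ≈ 43.1 mm

Each cycle deposits ε × PW = 0.30 × 47.9 = 14.37 mm.
Over 3 cycles: 3 × 14.37 = 43.1 mm.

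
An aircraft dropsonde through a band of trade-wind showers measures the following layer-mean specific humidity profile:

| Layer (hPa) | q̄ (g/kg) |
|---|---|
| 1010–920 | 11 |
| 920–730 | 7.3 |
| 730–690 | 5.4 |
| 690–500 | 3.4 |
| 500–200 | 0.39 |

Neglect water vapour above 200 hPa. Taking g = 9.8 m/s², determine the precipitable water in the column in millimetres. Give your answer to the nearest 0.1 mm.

PW ≈ 34.2 mm

Precipitable water is the column-integrated vapour mass per unit area: PW = (1/g) Σ q̄ Δp, with q in kg/kg and Δp in Pa (1 kg/m² of water = 1 mm).
Layer 1010–920 hPa: Δp = 90 hPa = 9000 Pa, q̄ = 0.011 kg/kg → 0.011 × 9000 / 9.8 = 10.10 mm
Layer 920–730 hPa: Δp = 190 hPa = 19000 Pa, q̄ = 0.0073 kg/kg → 0.0073 × 19000 / 9.8 = 14.15 mm
Layer 730–690 hPa: Δp = 40 hPa = 4000 Pa, q̄ = 0.0054 kg/kg → 0.0054 × 4000 / 9.8 = 2.20 mm
Layer 690–500 hPa: Δp = 190 hPa = 19000 Pa, q̄ = 0.0034 kg/kg → 0.0034 × 19000 / 9.8 = 6.59 mm
Layer 500–200 hPa: Δp = 300 hPa = 30000 Pa, q̄ = 0.00039 kg/kg → 0.00039 × 30000 / 9.8 = 1.19 mm
PW = 10.10 + 14.15 + 2.20 + 6.59 + 1.19 = 34.23 ≈ 34.2 mm.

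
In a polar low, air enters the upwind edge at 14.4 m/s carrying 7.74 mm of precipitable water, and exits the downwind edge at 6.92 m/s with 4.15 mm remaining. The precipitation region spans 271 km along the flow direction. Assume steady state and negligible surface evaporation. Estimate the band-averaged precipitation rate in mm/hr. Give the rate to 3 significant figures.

Column moisture flux per unit crosswind length is F = V × PW.
Inflow: F_in = 14.4 × 7.74 = 111.456 mm·m/s
Outflow: F_out = 6.92 × 4.15 = 28.718 mm·m/s
Steady-state rate R = (F_in − F_out)/L = (111.456 − 28.718) / 271000 m = 3.053e-04 mm/s.
R = 3.053e-04 × 3600 = 1.10 mm/hr.

R ≈ 1.10 mm/hr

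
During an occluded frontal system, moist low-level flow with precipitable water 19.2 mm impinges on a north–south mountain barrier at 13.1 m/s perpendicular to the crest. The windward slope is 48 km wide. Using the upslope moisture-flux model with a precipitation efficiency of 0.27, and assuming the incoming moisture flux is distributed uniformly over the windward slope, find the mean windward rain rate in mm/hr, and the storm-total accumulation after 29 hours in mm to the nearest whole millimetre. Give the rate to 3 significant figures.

Incoming column moisture flux per unit ridge length: F = V × PW = 13.1 × 19.2 = 251.52 mm·m/s.
Spread over the 48 km slope with efficiency ε = 0.27: R = ε·F/W = 0.27 × 251.52 / 48000 m = 1.415e-03 mm/s.
R = 1.415e-03 × 3600 = 5.09 mm/hr.
Over 29 h: total = 5.09 × 29 = 147.61 ≈ 148 mm.

R ≈ 5.09 mm/hr; total ≈ 148 mm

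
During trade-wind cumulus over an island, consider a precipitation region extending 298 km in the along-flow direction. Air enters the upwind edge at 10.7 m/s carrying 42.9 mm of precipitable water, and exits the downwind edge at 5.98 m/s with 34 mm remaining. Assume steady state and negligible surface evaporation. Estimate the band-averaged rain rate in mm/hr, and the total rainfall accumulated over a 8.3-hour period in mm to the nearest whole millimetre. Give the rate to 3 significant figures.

Column moisture flux per unit crosswind length is F = V × PW.
Inflow: F_in = 10.7 × 42.9 = 459.03 mm·m/s
Outflow: F_out = 5.98 × 34 = 203.32 mm·m/s
Steady-state rate R = (F_in − F_out)/L = (459.03 − 203.32) / 298000 m = 8.581e-04 mm/s.
R = 8.581e-04 × 3600 = 3.09 mm/hr.
Over 8.3 h: total = 3.09 × 8.3 = 25.647 ≈ 26 mm.

R ≈ 3.09 mm/hr; total ≈ 26 mm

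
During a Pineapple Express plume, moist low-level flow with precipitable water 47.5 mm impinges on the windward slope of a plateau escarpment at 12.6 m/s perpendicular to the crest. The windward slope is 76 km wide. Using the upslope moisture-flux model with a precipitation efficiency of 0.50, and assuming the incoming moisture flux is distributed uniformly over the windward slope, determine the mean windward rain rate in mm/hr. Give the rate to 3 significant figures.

Incoming column moisture flux per unit ridge length: F = V × PW = 12.6 × 47.5 = 598.5 mm·m/s.
Spread over the 76 km slope with efficiency ε = 0.50: R = ε·F/W = 0.50 × 598.5 / 76000 m = 3.938e-03 mm/s.
R = 3.938e-03 × 3600 = 14.2 mm/hr.

R ≈ 14.2 mm/hr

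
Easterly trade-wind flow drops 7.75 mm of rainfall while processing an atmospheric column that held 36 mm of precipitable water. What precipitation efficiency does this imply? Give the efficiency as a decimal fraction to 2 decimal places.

ε ≈ 0.22

ε = rainfall / PW = 7.75 / 36 = 0.22.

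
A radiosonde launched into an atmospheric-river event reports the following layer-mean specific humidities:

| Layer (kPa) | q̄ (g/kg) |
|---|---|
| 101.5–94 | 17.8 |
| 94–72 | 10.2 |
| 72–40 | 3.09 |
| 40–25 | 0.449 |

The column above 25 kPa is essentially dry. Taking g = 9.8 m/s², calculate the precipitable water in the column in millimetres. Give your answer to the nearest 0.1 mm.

Precipitable water is the column-integrated vapour mass per unit area: PW = (1/g) Σ q̄ Δp, with q in kg/kg and Δp in Pa (1 kg/m² of water = 1 mm).
Layer 101.5–94 kPa: Δp = 75 hPa = 7500 Pa, q̄ = 0.0178 kg/kg → 0.0178 × 7500 / 9.8 = 13.62 mm
Layer 94–72 kPa: Δp = 220 hPa = 22000 Pa, q̄ = 0.0102 kg/kg → 0.0102 × 22000 / 9.8 = 22.90 mm
Layer 72–40 kPa: Δp = 320 hPa = 32000 Pa, q̄ = 0.00309 kg/kg → 0.00309 × 32000 / 9.8 = 10.09 mm
Layer 40–25 kPa: Δp = 150 hPa = 15000 Pa, q̄ = 0.000449 kg/kg → 0.000449 × 15000 / 9.8 = 0.69 mm
PW = 13.62 + 22.90 + 10.09 + 0.69 = 47.30 ≈ 47.3 mm.

PW ≈ 47.3 mm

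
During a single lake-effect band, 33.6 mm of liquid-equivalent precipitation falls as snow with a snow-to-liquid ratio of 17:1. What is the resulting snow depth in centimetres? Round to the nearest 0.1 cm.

snow depth ≈ 57.1 cm

Snow depth = liquid × ratio = 33.6 mm × 17 = 571.2 mm = 57.1 cm.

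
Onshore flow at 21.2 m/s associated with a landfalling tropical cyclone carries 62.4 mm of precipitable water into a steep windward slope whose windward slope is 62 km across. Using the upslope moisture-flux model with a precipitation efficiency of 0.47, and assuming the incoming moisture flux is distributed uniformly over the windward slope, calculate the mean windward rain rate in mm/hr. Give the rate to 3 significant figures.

Incoming column moisture flux per unit ridge length: F = V × PW = 21.2 × 62.4 = 1322.88 mm·m/s.
Spread over the 62 km slope with efficiency ε = 0.47: R = ε·F/W = 0.47 × 1322.88 / 62000 m = 1.003e-02 mm/s.
R = 1.003e-02 × 3600 = 36.1 mm/hr.

R ≈ 36.1 mm/hr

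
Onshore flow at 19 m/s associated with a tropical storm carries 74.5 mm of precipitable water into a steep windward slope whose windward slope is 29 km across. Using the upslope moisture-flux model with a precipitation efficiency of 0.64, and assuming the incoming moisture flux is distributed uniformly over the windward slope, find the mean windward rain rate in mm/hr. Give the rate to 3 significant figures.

R ≈ 112 mm/hr

Incoming column moisture flux per unit ridge length: F = V × PW = 19 × 74.5 = 1415.5 mm·m/s.
Spread over the 29 km slope with efficiency ε = 0.64: R = ε·F/W = 0.64 × 1415.5 / 29000 m = 3.124e-02 mm/s.
R = 3.124e-02 × 3600 = 112 mm/hr.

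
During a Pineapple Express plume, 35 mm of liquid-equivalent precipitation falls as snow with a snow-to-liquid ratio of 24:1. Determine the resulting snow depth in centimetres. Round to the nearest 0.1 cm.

snow depth ≈ 84.0 cm

Snow depth = liquid × ratio = 35 mm × 24 = 840 mm = 84.0 cm.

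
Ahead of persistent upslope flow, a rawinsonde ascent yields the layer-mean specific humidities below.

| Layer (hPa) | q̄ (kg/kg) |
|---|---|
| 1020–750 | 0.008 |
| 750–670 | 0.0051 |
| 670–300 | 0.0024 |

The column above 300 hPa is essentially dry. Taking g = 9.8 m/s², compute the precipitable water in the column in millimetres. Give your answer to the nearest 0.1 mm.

Precipitable water is the column-integrated vapour mass per unit area: PW = (1/g) Σ q̄ Δp, with q in kg/kg and Δp in Pa (1 kg/m² of water = 1 mm).
Layer 1020–750 hPa: Δp = 270 hPa = 27000 Pa, q̄ = 0.008 kg/kg → 0.008 × 27000 / 9.8 = 22.04 mm
Layer 750–670 hPa: Δp = 80 hPa = 8000 Pa, q̄ = 0.0051 kg/kg → 0.0051 × 8000 / 9.8 = 4.16 mm
Layer 670–300 hPa: Δp = 370 hPa = 37000 Pa, q̄ = 0.0024 kg/kg → 0.0024 × 37000 / 9.8 = 9.06 mm
PW = 22.04 + 4.16 + 9.06 = 35.26 ≈ 35.3 mm.

PW ≈ 35.3 mm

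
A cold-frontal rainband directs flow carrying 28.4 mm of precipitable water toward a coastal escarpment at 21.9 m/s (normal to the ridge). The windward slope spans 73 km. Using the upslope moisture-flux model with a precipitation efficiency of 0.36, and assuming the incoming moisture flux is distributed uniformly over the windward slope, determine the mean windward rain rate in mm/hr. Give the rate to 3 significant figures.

R ≈ 11.0 mm/hr

Incoming column moisture flux per unit ridge length: F = V × PW = 21.9 × 28.4 = 621.96 mm·m/s.
Spread over the 73 km slope with efficiency ε = 0.36: R = ε·F/W = 0.36 × 621.96 / 73000 m = 3.067e-03 mm/s.
R = 3.067e-03 × 3600 = 11.0 mm/hr.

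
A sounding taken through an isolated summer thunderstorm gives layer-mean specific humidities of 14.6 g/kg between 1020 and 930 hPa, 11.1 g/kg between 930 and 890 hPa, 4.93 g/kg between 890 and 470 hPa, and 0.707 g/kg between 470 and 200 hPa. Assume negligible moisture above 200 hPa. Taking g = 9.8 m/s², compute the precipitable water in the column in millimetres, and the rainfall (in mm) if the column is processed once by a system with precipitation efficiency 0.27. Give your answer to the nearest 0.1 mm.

Precipitable water is the column-integrated vapour mass per unit area: PW = (1/g) Σ q̄ Δp, with q in kg/kg and Δp in Pa (1 kg/m² of water = 1 mm).
Layer 1020–930 hPa: Δp = 90 hPa = 9000 Pa, q̄ = 0.0146 kg/kg → 0.0146 × 9000 / 9.8 = 13.41 mm
Layer 930–890 hPa: Δp = 40 hPa = 4000 Pa, q̄ = 0.0111 kg/kg → 0.0111 × 4000 / 9.8 = 4.53 mm
Layer 890–470 hPa: Δp = 420 hPa = 42000 Pa, q̄ = 0.00493 kg/kg → 0.00493 × 42000 / 9.8 = 21.13 mm
Layer 470–200 hPa: Δp = 270 hPa = 27000 Pa, q̄ = 0.000707 kg/kg → 0.000707 × 27000 / 9.8 = 1.95 mm
PW = 13.41 + 4.53 + 21.13 + 1.95 = 41.02 ≈ 41.0 mm.
Rainfall = ε × PW = 0.27 × 41.0 = 11.1 mm.

PW ≈ 41.0 mm; rainfall ≈ 11.1 mm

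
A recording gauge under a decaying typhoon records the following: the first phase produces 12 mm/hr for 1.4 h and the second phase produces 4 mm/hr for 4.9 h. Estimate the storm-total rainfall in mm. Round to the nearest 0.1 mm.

total ≈ 36.4 mm

Total = Σ Rᵢ Δtᵢ = 12 × 1.4 + 4 × 4.9
      = 16.8 + 19.6 = 36.4 mm.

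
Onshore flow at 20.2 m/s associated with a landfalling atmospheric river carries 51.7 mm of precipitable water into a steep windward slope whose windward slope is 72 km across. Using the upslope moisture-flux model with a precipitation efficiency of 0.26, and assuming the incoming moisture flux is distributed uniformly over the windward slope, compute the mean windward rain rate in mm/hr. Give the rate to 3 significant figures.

R ≈ 13.6 mm/hr

Incoming column moisture flux per unit ridge length: F = V × PW = 20.2 × 51.7 = 1044.34 mm·m/s.
Spread over the 72 km slope with efficiency ε = 0.26: R = ε·F/W = 0.26 × 1044.34 / 72000 m = 3.771e-03 mm/s.
R = 3.771e-03 × 3600 = 13.6 mm/hr.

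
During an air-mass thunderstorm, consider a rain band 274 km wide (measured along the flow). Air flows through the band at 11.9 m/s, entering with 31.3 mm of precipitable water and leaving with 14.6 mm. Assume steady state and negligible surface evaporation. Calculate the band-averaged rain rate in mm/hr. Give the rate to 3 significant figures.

Column moisture flux per unit crosswind length is F = V × PW.
Inflow: F_in = 11.9 × 31.3 = 372.47 mm·m/s
Outflow: F_out = 11.9 × 14.6 = 173.74 mm·m/s
Steady-state rate R = (F_in − F_out)/L = (372.47 − 173.74) / 274000 m = 7.253e-04 mm/s.
R = 7.253e-04 × 3600 = 2.61 mm/hr.

R ≈ 2.61 mm/hr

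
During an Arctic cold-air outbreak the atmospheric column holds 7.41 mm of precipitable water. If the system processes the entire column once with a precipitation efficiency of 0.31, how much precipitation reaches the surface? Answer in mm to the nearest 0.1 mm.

precipitation ≈ 2.3 mm

Precipitation = ε × PW = 0.31 × 7.41 = 2.3 mm.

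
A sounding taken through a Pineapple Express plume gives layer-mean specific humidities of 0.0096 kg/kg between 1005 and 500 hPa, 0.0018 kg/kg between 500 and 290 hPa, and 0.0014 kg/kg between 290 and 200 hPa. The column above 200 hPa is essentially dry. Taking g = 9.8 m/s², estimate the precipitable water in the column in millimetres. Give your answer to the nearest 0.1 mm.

Precipitable water is the column-integrated vapour mass per unit area: PW = (1/g) Σ q̄ Δp, with q in kg/kg and Δp in Pa (1 kg/m² of water = 1 mm).
Layer 1005–500 hPa: Δp = 505 hPa = 50500 Pa, q̄ = 0.0096 kg/kg → 0.0096 × 50500 / 9.8 = 49.47 mm
Layer 500–290 hPa: Δp = 210 hPa = 21000 Pa, q̄ = 0.0018 kg/kg → 0.0018 × 21000 / 9.8 = 3.86 mm
Layer 290–200 hPa: Δp = 90 hPa = 9000 Pa, q̄ = 0.0014 kg/kg → 0.0014 × 9000 / 9.8 = 1.29 mm
PW = 49.47 + 3.86 + 1.29 = 54.62 ≈ 54.6 mm.

PW ≈ 54.6 mm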